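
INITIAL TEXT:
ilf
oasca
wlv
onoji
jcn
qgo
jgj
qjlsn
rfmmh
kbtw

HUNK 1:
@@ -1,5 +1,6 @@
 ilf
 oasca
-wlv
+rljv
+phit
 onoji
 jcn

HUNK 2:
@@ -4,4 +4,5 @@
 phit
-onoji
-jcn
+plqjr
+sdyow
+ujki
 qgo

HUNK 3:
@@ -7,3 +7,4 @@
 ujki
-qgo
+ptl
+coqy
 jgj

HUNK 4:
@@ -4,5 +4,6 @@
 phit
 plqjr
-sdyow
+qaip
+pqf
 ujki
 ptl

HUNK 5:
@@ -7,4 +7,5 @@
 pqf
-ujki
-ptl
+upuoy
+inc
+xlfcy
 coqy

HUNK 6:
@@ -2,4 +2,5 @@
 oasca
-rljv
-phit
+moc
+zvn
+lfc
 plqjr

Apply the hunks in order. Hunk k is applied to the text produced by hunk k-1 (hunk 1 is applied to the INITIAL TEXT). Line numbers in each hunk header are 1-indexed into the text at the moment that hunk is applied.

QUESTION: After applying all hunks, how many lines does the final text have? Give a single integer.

Hunk 1: at line 1 remove [wlv] add [rljv,phit] -> 11 lines: ilf oasca rljv phit onoji jcn qgo jgj qjlsn rfmmh kbtw
Hunk 2: at line 4 remove [onoji,jcn] add [plqjr,sdyow,ujki] -> 12 lines: ilf oasca rljv phit plqjr sdyow ujki qgo jgj qjlsn rfmmh kbtw
Hunk 3: at line 7 remove [qgo] add [ptl,coqy] -> 13 lines: ilf oasca rljv phit plqjr sdyow ujki ptl coqy jgj qjlsn rfmmh kbtw
Hunk 4: at line 4 remove [sdyow] add [qaip,pqf] -> 14 lines: ilf oasca rljv phit plqjr qaip pqf ujki ptl coqy jgj qjlsn rfmmh kbtw
Hunk 5: at line 7 remove [ujki,ptl] add [upuoy,inc,xlfcy] -> 15 lines: ilf oasca rljv phit plqjr qaip pqf upuoy inc xlfcy coqy jgj qjlsn rfmmh kbtw
Hunk 6: at line 2 remove [rljv,phit] add [moc,zvn,lfc] -> 16 lines: ilf oasca moc zvn lfc plqjr qaip pqf upuoy inc xlfcy coqy jgj qjlsn rfmmh kbtw
Final line count: 16

Answer: 16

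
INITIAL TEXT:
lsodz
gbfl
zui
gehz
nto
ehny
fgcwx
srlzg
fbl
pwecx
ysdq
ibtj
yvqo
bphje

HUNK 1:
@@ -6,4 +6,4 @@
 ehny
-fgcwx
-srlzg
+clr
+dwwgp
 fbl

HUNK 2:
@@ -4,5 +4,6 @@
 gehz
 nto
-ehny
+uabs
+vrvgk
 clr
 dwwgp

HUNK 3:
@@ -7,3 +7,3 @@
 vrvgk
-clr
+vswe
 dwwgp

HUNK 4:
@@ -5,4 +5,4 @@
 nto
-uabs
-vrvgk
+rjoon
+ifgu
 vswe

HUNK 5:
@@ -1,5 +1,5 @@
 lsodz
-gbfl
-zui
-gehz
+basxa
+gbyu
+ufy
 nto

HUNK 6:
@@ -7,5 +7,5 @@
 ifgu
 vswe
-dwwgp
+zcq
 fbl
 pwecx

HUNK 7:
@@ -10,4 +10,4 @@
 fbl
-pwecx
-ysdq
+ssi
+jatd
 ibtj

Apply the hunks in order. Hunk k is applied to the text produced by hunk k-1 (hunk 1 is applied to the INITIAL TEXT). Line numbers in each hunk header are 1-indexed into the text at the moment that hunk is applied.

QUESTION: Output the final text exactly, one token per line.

Hunk 1: at line 6 remove [fgcwx,srlzg] add [clr,dwwgp] -> 14 lines: lsodz gbfl zui gehz nto ehny clr dwwgp fbl pwecx ysdq ibtj yvqo bphje
Hunk 2: at line 4 remove [ehny] add [uabs,vrvgk] -> 15 lines: lsodz gbfl zui gehz nto uabs vrvgk clr dwwgp fbl pwecx ysdq ibtj yvqo bphje
Hunk 3: at line 7 remove [clr] add [vswe] -> 15 lines: lsodz gbfl zui gehz nto uabs vrvgk vswe dwwgp fbl pwecx ysdq ibtj yvqo bphje
Hunk 4: at line 5 remove [uabs,vrvgk] add [rjoon,ifgu] -> 15 lines: lsodz gbfl zui gehz nto rjoon ifgu vswe dwwgp fbl pwecx ysdq ibtj yvqo bphje
Hunk 5: at line 1 remove [gbfl,zui,gehz] add [basxa,gbyu,ufy] -> 15 lines: lsodz basxa gbyu ufy nto rjoon ifgu vswe dwwgp fbl pwecx ysdq ibtj yvqo bphje
Hunk 6: at line 7 remove [dwwgp] add [zcq] -> 15 lines: lsodz basxa gbyu ufy nto rjoon ifgu vswe zcq fbl pwecx ysdq ibtj yvqo bphje
Hunk 7: at line 10 remove [pwecx,ysdq] add [ssi,jatd] -> 15 lines: lsodz basxa gbyu ufy nto rjoon ifgu vswe zcq fbl ssi jatd ibtj yvqo bphje

Answer: lsodz
basxa
gbyu
ufy
nto
rjoon
ifgu
vswe
zcq
fbl
ssi
jatd
ibtj
yvqo
bphje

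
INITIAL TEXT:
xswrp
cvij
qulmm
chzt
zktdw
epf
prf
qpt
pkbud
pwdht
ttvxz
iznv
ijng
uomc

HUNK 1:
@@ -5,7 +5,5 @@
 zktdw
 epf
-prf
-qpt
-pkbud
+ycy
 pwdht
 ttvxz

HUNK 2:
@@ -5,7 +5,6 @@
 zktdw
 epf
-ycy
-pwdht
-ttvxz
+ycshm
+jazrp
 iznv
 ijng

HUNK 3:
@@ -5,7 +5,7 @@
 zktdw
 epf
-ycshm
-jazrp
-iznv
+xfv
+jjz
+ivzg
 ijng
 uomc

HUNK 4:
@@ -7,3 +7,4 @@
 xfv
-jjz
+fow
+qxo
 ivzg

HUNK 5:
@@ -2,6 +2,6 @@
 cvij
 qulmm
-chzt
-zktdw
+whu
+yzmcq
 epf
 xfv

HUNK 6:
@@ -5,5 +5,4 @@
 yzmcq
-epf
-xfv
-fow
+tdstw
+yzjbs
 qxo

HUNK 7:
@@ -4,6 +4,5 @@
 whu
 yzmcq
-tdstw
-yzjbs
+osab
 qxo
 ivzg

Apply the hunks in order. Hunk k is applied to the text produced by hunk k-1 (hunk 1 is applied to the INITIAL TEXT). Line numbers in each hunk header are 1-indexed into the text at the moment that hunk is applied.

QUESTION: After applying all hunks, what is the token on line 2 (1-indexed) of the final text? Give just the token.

Hunk 1: at line 5 remove [prf,qpt,pkbud] add [ycy] -> 12 lines: xswrp cvij qulmm chzt zktdw epf ycy pwdht ttvxz iznv ijng uomc
Hunk 2: at line 5 remove [ycy,pwdht,ttvxz] add [ycshm,jazrp] -> 11 lines: xswrp cvij qulmm chzt zktdw epf ycshm jazrp iznv ijng uomc
Hunk 3: at line 5 remove [ycshm,jazrp,iznv] add [xfv,jjz,ivzg] -> 11 lines: xswrp cvij qulmm chzt zktdw epf xfv jjz ivzg ijng uomc
Hunk 4: at line 7 remove [jjz] add [fow,qxo] -> 12 lines: xswrp cvij qulmm chzt zktdw epf xfv fow qxo ivzg ijng uomc
Hunk 5: at line 2 remove [chzt,zktdw] add [whu,yzmcq] -> 12 lines: xswrp cvij qulmm whu yzmcq epf xfv fow qxo ivzg ijng uomc
Hunk 6: at line 5 remove [epf,xfv,fow] add [tdstw,yzjbs] -> 11 lines: xswrp cvij qulmm whu yzmcq tdstw yzjbs qxo ivzg ijng uomc
Hunk 7: at line 4 remove [tdstw,yzjbs] add [osab] -> 10 lines: xswrp cvij qulmm whu yzmcq osab qxo ivzg ijng uomc
Final line 2: cvij

Answer: cvij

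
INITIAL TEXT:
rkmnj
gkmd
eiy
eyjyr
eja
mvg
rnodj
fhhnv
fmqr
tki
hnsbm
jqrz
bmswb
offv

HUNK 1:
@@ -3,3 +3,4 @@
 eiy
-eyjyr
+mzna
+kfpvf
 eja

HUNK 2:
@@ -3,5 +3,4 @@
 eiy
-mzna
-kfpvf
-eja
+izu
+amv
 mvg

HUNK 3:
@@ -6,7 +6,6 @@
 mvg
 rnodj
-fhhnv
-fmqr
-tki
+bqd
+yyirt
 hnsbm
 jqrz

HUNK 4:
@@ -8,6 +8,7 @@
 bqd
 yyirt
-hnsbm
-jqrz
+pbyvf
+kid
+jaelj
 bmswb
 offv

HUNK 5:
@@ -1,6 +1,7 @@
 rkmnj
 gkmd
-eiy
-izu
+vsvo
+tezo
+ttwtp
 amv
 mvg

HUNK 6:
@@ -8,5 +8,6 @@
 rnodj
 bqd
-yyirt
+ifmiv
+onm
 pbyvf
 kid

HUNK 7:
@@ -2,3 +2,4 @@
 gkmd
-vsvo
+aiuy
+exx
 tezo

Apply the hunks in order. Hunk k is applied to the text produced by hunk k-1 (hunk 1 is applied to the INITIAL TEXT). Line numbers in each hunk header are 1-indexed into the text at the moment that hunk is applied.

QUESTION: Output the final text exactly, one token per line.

Hunk 1: at line 3 remove [eyjyr] add [mzna,kfpvf] -> 15 lines: rkmnj gkmd eiy mzna kfpvf eja mvg rnodj fhhnv fmqr tki hnsbm jqrz bmswb offv
Hunk 2: at line 3 remove [mzna,kfpvf,eja] add [izu,amv] -> 14 lines: rkmnj gkmd eiy izu amv mvg rnodj fhhnv fmqr tki hnsbm jqrz bmswb offv
Hunk 3: at line 6 remove [fhhnv,fmqr,tki] add [bqd,yyirt] -> 13 lines: rkmnj gkmd eiy izu amv mvg rnodj bqd yyirt hnsbm jqrz bmswb offv
Hunk 4: at line 8 remove [hnsbm,jqrz] add [pbyvf,kid,jaelj] -> 14 lines: rkmnj gkmd eiy izu amv mvg rnodj bqd yyirt pbyvf kid jaelj bmswb offv
Hunk 5: at line 1 remove [eiy,izu] add [vsvo,tezo,ttwtp] -> 15 lines: rkmnj gkmd vsvo tezo ttwtp amv mvg rnodj bqd yyirt pbyvf kid jaelj bmswb offv
Hunk 6: at line 8 remove [yyirt] add [ifmiv,onm] -> 16 lines: rkmnj gkmd vsvo tezo ttwtp amv mvg rnodj bqd ifmiv onm pbyvf kid jaelj bmswb offv
Hunk 7: at line 2 remove [vsvo] add [aiuy,exx] -> 17 lines: rkmnj gkmd aiuy exx tezo ttwtp amv mvg rnodj bqd ifmiv onm pbyvf kid jaelj bmswb offv

Answer: rkmnj
gkmd
aiuy
exx
tezo
ttwtp
amv
mvg
rnodj
bqd
ifmiv
onm
pbyvf
kid
jaelj
bmswb
offv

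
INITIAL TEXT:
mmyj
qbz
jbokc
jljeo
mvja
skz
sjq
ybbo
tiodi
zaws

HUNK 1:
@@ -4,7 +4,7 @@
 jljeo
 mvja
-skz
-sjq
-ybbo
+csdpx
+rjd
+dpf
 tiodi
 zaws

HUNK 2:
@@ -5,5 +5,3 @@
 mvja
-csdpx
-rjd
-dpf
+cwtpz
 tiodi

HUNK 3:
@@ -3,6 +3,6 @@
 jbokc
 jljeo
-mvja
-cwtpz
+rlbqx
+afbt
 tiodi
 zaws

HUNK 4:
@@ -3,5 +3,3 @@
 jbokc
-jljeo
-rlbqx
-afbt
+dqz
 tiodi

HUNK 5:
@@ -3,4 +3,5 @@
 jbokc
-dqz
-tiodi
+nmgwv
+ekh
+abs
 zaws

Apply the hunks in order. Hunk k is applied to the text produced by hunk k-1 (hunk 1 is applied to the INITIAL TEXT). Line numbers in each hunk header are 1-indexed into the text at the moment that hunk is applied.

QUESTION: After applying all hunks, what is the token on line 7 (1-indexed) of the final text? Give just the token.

Answer: zaws

Derivation:
Hunk 1: at line 4 remove [skz,sjq,ybbo] add [csdpx,rjd,dpf] -> 10 lines: mmyj qbz jbokc jljeo mvja csdpx rjd dpf tiodi zaws
Hunk 2: at line 5 remove [csdpx,rjd,dpf] add [cwtpz] -> 8 lines: mmyj qbz jbokc jljeo mvja cwtpz tiodi zaws
Hunk 3: at line 3 remove [mvja,cwtpz] add [rlbqx,afbt] -> 8 lines: mmyj qbz jbokc jljeo rlbqx afbt tiodi zaws
Hunk 4: at line 3 remove [jljeo,rlbqx,afbt] add [dqz] -> 6 lines: mmyj qbz jbokc dqz tiodi zaws
Hunk 5: at line 3 remove [dqz,tiodi] add [nmgwv,ekh,abs] -> 7 lines: mmyj qbz jbokc nmgwv ekh abs zaws
Final line 7: zaws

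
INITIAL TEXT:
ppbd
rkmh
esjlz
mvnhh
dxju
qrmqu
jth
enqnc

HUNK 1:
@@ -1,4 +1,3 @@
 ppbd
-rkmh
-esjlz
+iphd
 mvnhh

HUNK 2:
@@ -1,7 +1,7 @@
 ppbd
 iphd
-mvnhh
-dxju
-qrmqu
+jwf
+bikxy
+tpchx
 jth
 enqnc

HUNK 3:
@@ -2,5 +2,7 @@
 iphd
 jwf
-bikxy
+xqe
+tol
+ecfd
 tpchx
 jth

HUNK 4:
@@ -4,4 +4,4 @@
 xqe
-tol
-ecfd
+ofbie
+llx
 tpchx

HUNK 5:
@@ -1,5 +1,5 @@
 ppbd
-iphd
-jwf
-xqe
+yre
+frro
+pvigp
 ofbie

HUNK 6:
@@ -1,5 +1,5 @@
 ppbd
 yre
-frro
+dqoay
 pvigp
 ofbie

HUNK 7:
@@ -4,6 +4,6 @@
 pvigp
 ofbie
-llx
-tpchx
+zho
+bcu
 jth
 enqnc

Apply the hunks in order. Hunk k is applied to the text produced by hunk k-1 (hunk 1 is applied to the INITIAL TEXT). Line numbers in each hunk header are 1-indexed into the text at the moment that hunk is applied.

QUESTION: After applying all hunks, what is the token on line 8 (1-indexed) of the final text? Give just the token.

Hunk 1: at line 1 remove [rkmh,esjlz] add [iphd] -> 7 lines: ppbd iphd mvnhh dxju qrmqu jth enqnc
Hunk 2: at line 1 remove [mvnhh,dxju,qrmqu] add [jwf,bikxy,tpchx] -> 7 lines: ppbd iphd jwf bikxy tpchx jth enqnc
Hunk 3: at line 2 remove [bikxy] add [xqe,tol,ecfd] -> 9 lines: ppbd iphd jwf xqe tol ecfd tpchx jth enqnc
Hunk 4: at line 4 remove [tol,ecfd] add [ofbie,llx] -> 9 lines: ppbd iphd jwf xqe ofbie llx tpchx jth enqnc
Hunk 5: at line 1 remove [iphd,jwf,xqe] add [yre,frro,pvigp] -> 9 lines: ppbd yre frro pvigp ofbie llx tpchx jth enqnc
Hunk 6: at line 1 remove [frro] add [dqoay] -> 9 lines: ppbd yre dqoay pvigp ofbie llx tpchx jth enqnc
Hunk 7: at line 4 remove [llx,tpchx] add [zho,bcu] -> 9 lines: ppbd yre dqoay pvigp ofbie zho bcu jth enqnc
Final line 8: jth

Answer: jth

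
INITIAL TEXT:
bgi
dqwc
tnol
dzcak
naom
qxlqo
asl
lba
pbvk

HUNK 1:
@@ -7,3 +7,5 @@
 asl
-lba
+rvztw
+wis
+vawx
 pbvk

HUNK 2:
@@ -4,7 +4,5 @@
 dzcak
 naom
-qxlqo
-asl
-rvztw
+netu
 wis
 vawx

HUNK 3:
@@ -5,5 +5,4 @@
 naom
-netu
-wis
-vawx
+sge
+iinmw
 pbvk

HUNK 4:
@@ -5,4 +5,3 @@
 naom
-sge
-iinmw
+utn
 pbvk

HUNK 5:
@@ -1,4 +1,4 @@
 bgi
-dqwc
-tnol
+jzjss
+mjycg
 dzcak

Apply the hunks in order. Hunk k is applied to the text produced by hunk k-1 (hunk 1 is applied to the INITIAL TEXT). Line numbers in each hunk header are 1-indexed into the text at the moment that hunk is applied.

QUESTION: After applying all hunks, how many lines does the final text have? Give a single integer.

Answer: 7

Derivation:
Hunk 1: at line 7 remove [lba] add [rvztw,wis,vawx] -> 11 lines: bgi dqwc tnol dzcak naom qxlqo asl rvztw wis vawx pbvk
Hunk 2: at line 4 remove [qxlqo,asl,rvztw] add [netu] -> 9 lines: bgi dqwc tnol dzcak naom netu wis vawx pbvk
Hunk 3: at line 5 remove [netu,wis,vawx] add [sge,iinmw] -> 8 lines: bgi dqwc tnol dzcak naom sge iinmw pbvk
Hunk 4: at line 5 remove [sge,iinmw] add [utn] -> 7 lines: bgi dqwc tnol dzcak naom utn pbvk
Hunk 5: at line 1 remove [dqwc,tnol] add [jzjss,mjycg] -> 7 lines: bgi jzjss mjycg dzcak naom utn pbvk
Final line count: 7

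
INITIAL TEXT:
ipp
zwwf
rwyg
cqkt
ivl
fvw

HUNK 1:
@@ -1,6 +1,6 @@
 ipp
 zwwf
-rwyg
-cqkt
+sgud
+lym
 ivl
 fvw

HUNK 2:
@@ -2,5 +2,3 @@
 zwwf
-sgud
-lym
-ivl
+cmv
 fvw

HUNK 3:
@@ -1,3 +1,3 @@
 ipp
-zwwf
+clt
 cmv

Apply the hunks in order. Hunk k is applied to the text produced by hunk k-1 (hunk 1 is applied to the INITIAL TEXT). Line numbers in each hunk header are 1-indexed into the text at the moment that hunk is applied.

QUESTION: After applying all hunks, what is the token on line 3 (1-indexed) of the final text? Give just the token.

Hunk 1: at line 1 remove [rwyg,cqkt] add [sgud,lym] -> 6 lines: ipp zwwf sgud lym ivl fvw
Hunk 2: at line 2 remove [sgud,lym,ivl] add [cmv] -> 4 lines: ipp zwwf cmv fvw
Hunk 3: at line 1 remove [zwwf] add [clt] -> 4 lines: ipp clt cmv fvw
Final line 3: cmv

Answer: cmv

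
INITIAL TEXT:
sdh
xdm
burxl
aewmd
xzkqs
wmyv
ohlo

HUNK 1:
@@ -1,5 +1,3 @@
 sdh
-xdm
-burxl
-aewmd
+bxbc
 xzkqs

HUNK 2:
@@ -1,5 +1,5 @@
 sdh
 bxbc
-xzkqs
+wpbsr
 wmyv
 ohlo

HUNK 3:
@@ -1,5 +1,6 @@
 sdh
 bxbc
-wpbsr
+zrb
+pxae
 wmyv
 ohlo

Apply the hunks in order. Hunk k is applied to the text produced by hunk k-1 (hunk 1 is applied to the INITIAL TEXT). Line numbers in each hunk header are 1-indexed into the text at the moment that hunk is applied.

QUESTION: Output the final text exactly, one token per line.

Answer: sdh
bxbc
zrb
pxae
wmyv
ohlo

Derivation:
Hunk 1: at line 1 remove [xdm,burxl,aewmd] add [bxbc] -> 5 lines: sdh bxbc xzkqs wmyv ohlo
Hunk 2: at line 1 remove [xzkqs] add [wpbsr] -> 5 lines: sdh bxbc wpbsr wmyv ohlo
Hunk 3: at line 1 remove [wpbsr] add [zrb,pxae] -> 6 lines: sdh bxbc zrb pxae wmyv ohlo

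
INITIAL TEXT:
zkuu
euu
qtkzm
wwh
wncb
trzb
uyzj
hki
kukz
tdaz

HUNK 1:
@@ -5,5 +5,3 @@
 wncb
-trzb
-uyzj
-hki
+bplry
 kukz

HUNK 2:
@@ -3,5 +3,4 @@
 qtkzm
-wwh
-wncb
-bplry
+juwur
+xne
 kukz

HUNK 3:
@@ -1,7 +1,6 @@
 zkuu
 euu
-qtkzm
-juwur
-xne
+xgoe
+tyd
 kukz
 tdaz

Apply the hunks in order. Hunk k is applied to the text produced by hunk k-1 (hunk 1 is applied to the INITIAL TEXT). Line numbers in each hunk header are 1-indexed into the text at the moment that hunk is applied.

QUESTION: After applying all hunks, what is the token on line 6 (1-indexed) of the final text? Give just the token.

Answer: tdaz

Derivation:
Hunk 1: at line 5 remove [trzb,uyzj,hki] add [bplry] -> 8 lines: zkuu euu qtkzm wwh wncb bplry kukz tdaz
Hunk 2: at line 3 remove [wwh,wncb,bplry] add [juwur,xne] -> 7 lines: zkuu euu qtkzm juwur xne kukz tdaz
Hunk 3: at line 1 remove [qtkzm,juwur,xne] add [xgoe,tyd] -> 6 lines: zkuu euu xgoe tyd kukz tdaz
Final line 6: tdaz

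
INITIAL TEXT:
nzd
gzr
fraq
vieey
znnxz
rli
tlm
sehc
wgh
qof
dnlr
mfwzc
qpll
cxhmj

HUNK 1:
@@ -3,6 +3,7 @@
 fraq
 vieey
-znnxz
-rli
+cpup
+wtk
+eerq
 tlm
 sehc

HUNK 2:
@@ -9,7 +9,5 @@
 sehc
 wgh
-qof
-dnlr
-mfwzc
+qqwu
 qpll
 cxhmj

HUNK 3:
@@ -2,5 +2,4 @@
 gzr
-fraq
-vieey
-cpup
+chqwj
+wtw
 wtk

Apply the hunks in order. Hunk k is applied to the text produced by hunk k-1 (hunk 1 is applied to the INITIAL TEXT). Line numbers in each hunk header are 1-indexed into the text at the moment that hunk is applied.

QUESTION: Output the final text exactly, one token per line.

Answer: nzd
gzr
chqwj
wtw
wtk
eerq
tlm
sehc
wgh
qqwu
qpll
cxhmj

Derivation:
Hunk 1: at line 3 remove [znnxz,rli] add [cpup,wtk,eerq] -> 15 lines: nzd gzr fraq vieey cpup wtk eerq tlm sehc wgh qof dnlr mfwzc qpll cxhmj
Hunk 2: at line 9 remove [qof,dnlr,mfwzc] add [qqwu] -> 13 lines: nzd gzr fraq vieey cpup wtk eerq tlm sehc wgh qqwu qpll cxhmj
Hunk 3: at line 2 remove [fraq,vieey,cpup] add [chqwj,wtw] -> 12 lines: nzd gzr chqwj wtw wtk eerq tlm sehc wgh qqwu qpll cxhmj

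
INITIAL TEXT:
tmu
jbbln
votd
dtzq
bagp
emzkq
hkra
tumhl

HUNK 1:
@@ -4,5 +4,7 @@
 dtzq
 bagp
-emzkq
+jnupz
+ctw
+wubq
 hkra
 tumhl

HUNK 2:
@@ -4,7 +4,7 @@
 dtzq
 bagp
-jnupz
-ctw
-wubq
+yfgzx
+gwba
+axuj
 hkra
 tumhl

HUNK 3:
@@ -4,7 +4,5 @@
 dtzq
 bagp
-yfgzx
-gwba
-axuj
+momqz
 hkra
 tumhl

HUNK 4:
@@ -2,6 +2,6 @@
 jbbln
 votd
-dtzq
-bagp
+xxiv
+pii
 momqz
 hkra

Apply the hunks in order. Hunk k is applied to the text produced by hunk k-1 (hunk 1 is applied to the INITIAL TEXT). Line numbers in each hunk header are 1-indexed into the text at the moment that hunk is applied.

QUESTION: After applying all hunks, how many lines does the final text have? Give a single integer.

Hunk 1: at line 4 remove [emzkq] add [jnupz,ctw,wubq] -> 10 lines: tmu jbbln votd dtzq bagp jnupz ctw wubq hkra tumhl
Hunk 2: at line 4 remove [jnupz,ctw,wubq] add [yfgzx,gwba,axuj] -> 10 lines: tmu jbbln votd dtzq bagp yfgzx gwba axuj hkra tumhl
Hunk 3: at line 4 remove [yfgzx,gwba,axuj] add [momqz] -> 8 lines: tmu jbbln votd dtzq bagp momqz hkra tumhl
Hunk 4: at line 2 remove [dtzq,bagp] add [xxiv,pii] -> 8 lines: tmu jbbln votd xxiv pii momqz hkra tumhl
Final line count: 8

Answer: 8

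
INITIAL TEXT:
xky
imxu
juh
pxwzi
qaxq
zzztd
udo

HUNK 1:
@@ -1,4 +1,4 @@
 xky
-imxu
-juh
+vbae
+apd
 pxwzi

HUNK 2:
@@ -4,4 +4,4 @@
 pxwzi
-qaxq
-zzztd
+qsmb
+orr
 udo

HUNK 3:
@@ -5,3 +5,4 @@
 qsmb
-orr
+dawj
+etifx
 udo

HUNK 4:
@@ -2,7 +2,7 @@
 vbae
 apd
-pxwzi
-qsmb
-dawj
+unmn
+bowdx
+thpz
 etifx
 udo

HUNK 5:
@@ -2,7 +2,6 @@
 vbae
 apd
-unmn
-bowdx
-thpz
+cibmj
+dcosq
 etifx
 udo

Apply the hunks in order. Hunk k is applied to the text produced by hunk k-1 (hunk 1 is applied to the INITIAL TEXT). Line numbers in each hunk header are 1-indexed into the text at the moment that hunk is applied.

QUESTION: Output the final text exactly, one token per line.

Answer: xky
vbae
apd
cibmj
dcosq
etifx
udo

Derivation:
Hunk 1: at line 1 remove [imxu,juh] add [vbae,apd] -> 7 lines: xky vbae apd pxwzi qaxq zzztd udo
Hunk 2: at line 4 remove [qaxq,zzztd] add [qsmb,orr] -> 7 lines: xky vbae apd pxwzi qsmb orr udo
Hunk 3: at line 5 remove [orr] add [dawj,etifx] -> 8 lines: xky vbae apd pxwzi qsmb dawj etifx udo
Hunk 4: at line 2 remove [pxwzi,qsmb,dawj] add [unmn,bowdx,thpz] -> 8 lines: xky vbae apd unmn bowdx thpz etifx udo
Hunk 5: at line 2 remove [unmn,bowdx,thpz] add [cibmj,dcosq] -> 7 lines: xky vbae apd cibmj dcosq etifx udo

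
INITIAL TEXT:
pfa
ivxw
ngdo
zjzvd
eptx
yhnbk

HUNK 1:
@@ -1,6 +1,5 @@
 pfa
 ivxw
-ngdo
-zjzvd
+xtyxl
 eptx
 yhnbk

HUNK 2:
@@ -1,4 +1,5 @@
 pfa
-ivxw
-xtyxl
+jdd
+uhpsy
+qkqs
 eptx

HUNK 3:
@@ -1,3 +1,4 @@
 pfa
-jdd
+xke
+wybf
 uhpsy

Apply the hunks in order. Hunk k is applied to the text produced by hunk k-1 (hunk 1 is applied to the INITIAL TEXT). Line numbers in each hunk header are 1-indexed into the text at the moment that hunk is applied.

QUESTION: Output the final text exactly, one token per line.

Answer: pfa
xke
wybf
uhpsy
qkqs
eptx
yhnbk

Derivation:
Hunk 1: at line 1 remove [ngdo,zjzvd] add [xtyxl] -> 5 lines: pfa ivxw xtyxl eptx yhnbk
Hunk 2: at line 1 remove [ivxw,xtyxl] add [jdd,uhpsy,qkqs] -> 6 lines: pfa jdd uhpsy qkqs eptx yhnbk
Hunk 3: at line 1 remove [jdd] add [xke,wybf] -> 7 lines: pfa xke wybf uhpsy qkqs eptx yhnbk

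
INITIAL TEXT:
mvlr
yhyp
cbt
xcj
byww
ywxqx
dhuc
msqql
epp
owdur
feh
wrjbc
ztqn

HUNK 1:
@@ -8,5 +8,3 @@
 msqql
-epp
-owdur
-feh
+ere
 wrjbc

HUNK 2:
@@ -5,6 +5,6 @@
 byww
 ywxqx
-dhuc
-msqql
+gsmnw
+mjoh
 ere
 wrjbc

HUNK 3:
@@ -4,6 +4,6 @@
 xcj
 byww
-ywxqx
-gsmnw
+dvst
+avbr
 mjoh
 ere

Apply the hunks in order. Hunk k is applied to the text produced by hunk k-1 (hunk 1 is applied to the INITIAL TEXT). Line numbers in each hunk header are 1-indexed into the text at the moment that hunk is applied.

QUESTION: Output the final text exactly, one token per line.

Answer: mvlr
yhyp
cbt
xcj
byww
dvst
avbr
mjoh
ere
wrjbc
ztqn

Derivation:
Hunk 1: at line 8 remove [epp,owdur,feh] add [ere] -> 11 lines: mvlr yhyp cbt xcj byww ywxqx dhuc msqql ere wrjbc ztqn
Hunk 2: at line 5 remove [dhuc,msqql] add [gsmnw,mjoh] -> 11 lines: mvlr yhyp cbt xcj byww ywxqx gsmnw mjoh ere wrjbc ztqn
Hunk 3: at line 4 remove [ywxqx,gsmnw] add [dvst,avbr] -> 11 lines: mvlr yhyp cbt xcj byww dvst avbr mjoh ere wrjbc ztqn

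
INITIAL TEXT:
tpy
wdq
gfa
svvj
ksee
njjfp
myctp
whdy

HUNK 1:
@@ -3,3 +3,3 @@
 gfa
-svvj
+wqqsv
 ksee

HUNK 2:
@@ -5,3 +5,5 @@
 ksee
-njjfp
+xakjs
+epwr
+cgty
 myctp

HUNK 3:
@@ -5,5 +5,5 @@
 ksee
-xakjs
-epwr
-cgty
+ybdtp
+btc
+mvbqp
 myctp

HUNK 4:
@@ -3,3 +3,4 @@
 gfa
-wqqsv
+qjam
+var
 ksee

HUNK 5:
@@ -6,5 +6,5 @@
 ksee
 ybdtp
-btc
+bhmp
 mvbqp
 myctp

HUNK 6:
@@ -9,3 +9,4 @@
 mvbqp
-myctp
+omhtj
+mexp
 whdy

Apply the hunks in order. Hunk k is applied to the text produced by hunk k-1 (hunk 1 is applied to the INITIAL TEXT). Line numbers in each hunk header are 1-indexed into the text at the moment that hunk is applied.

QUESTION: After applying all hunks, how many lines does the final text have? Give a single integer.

Hunk 1: at line 3 remove [svvj] add [wqqsv] -> 8 lines: tpy wdq gfa wqqsv ksee njjfp myctp whdy
Hunk 2: at line 5 remove [njjfp] add [xakjs,epwr,cgty] -> 10 lines: tpy wdq gfa wqqsv ksee xakjs epwr cgty myctp whdy
Hunk 3: at line 5 remove [xakjs,epwr,cgty] add [ybdtp,btc,mvbqp] -> 10 lines: tpy wdq gfa wqqsv ksee ybdtp btc mvbqp myctp whdy
Hunk 4: at line 3 remove [wqqsv] add [qjam,var] -> 11 lines: tpy wdq gfa qjam var ksee ybdtp btc mvbqp myctp whdy
Hunk 5: at line 6 remove [btc] add [bhmp] -> 11 lines: tpy wdq gfa qjam var ksee ybdtp bhmp mvbqp myctp whdy
Hunk 6: at line 9 remove [myctp] add [omhtj,mexp] -> 12 lines: tpy wdq gfa qjam var ksee ybdtp bhmp mvbqp omhtj mexp whdy
Final line count: 12

Answer: 12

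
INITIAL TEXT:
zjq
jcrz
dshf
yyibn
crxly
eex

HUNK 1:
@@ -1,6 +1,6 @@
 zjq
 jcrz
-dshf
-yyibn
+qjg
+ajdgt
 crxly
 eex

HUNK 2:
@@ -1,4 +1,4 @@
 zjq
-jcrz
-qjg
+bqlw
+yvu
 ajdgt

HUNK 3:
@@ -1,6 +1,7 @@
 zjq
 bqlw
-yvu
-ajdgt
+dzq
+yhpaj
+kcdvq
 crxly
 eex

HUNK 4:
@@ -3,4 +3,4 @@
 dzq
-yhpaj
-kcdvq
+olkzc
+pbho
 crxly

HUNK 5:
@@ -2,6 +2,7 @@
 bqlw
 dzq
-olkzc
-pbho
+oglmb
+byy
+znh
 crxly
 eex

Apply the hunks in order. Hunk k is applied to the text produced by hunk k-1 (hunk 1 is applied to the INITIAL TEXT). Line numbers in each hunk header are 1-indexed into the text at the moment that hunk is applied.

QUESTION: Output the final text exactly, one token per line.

Hunk 1: at line 1 remove [dshf,yyibn] add [qjg,ajdgt] -> 6 lines: zjq jcrz qjg ajdgt crxly eex
Hunk 2: at line 1 remove [jcrz,qjg] add [bqlw,yvu] -> 6 lines: zjq bqlw yvu ajdgt crxly eex
Hunk 3: at line 1 remove [yvu,ajdgt] add [dzq,yhpaj,kcdvq] -> 7 lines: zjq bqlw dzq yhpaj kcdvq crxly eex
Hunk 4: at line 3 remove [yhpaj,kcdvq] add [olkzc,pbho] -> 7 lines: zjq bqlw dzq olkzc pbho crxly eex
Hunk 5: at line 2 remove [olkzc,pbho] add [oglmb,byy,znh] -> 8 lines: zjq bqlw dzq oglmb byy znh crxly eex

Answer: zjq
bqlw
dzq
oglmb
byy
znh
crxly
eex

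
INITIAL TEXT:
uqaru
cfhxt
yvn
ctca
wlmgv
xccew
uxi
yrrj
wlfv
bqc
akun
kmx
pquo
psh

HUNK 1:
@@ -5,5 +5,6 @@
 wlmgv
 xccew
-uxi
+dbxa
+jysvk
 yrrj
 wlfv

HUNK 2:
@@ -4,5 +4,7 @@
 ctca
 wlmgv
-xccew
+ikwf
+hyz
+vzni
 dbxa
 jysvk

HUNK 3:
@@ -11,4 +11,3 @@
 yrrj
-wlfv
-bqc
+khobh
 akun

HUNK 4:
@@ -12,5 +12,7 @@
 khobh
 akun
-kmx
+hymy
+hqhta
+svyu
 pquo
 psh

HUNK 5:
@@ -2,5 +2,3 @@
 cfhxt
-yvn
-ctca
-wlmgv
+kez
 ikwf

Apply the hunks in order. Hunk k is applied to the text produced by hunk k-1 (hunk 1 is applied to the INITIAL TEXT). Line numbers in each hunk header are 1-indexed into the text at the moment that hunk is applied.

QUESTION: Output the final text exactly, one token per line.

Hunk 1: at line 5 remove [uxi] add [dbxa,jysvk] -> 15 lines: uqaru cfhxt yvn ctca wlmgv xccew dbxa jysvk yrrj wlfv bqc akun kmx pquo psh
Hunk 2: at line 4 remove [xccew] add [ikwf,hyz,vzni] -> 17 lines: uqaru cfhxt yvn ctca wlmgv ikwf hyz vzni dbxa jysvk yrrj wlfv bqc akun kmx pquo psh
Hunk 3: at line 11 remove [wlfv,bqc] add [khobh] -> 16 lines: uqaru cfhxt yvn ctca wlmgv ikwf hyz vzni dbxa jysvk yrrj khobh akun kmx pquo psh
Hunk 4: at line 12 remove [kmx] add [hymy,hqhta,svyu] -> 18 lines: uqaru cfhxt yvn ctca wlmgv ikwf hyz vzni dbxa jysvk yrrj khobh akun hymy hqhta svyu pquo psh
Hunk 5: at line 2 remove [yvn,ctca,wlmgv] add [kez] -> 16 lines: uqaru cfhxt kez ikwf hyz vzni dbxa jysvk yrrj khobh akun hymy hqhta svyu pquo psh

Answer: uqaru
cfhxt
kez
ikwf
hyz
vzni
dbxa
jysvk
yrrj
khobh
akun
hymy
hqhta
svyu
pquo
psh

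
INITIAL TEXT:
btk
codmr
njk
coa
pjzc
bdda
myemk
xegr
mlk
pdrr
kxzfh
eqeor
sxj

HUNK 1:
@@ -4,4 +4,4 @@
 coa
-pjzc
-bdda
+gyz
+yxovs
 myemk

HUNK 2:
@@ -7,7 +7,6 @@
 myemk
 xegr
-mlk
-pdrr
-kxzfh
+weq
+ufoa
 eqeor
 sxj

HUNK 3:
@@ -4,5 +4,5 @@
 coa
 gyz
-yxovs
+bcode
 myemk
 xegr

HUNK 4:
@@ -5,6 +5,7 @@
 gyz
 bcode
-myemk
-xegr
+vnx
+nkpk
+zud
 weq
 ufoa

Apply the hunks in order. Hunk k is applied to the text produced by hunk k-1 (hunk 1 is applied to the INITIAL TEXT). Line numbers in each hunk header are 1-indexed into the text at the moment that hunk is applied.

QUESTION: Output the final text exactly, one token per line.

Answer: btk
codmr
njk
coa
gyz
bcode
vnx
nkpk
zud
weq
ufoa
eqeor
sxj

Derivation:
Hunk 1: at line 4 remove [pjzc,bdda] add [gyz,yxovs] -> 13 lines: btk codmr njk coa gyz yxovs myemk xegr mlk pdrr kxzfh eqeor sxj
Hunk 2: at line 7 remove [mlk,pdrr,kxzfh] add [weq,ufoa] -> 12 lines: btk codmr njk coa gyz yxovs myemk xegr weq ufoa eqeor sxj
Hunk 3: at line 4 remove [yxovs] add [bcode] -> 12 lines: btk codmr njk coa gyz bcode myemk xegr weq ufoa eqeor sxj
Hunk 4: at line 5 remove [myemk,xegr] add [vnx,nkpk,zud] -> 13 lines: btk codmr njk coa gyz bcode vnx nkpk zud weq ufoa eqeor sxj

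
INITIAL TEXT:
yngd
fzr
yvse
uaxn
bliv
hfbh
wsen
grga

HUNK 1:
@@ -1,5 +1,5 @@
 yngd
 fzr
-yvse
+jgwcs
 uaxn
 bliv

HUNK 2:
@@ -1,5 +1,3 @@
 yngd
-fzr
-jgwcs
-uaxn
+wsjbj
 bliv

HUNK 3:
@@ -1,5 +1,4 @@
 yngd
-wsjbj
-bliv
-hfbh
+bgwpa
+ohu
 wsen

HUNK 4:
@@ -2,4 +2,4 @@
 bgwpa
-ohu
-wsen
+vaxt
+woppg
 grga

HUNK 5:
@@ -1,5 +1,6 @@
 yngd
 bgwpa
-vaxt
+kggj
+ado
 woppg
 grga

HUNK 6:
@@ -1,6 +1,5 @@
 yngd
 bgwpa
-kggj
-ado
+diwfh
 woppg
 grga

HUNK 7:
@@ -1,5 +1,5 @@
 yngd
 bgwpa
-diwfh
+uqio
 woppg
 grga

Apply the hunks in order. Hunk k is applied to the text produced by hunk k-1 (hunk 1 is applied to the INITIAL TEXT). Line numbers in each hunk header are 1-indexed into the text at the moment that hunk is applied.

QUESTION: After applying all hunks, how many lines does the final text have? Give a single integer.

Hunk 1: at line 1 remove [yvse] add [jgwcs] -> 8 lines: yngd fzr jgwcs uaxn bliv hfbh wsen grga
Hunk 2: at line 1 remove [fzr,jgwcs,uaxn] add [wsjbj] -> 6 lines: yngd wsjbj bliv hfbh wsen grga
Hunk 3: at line 1 remove [wsjbj,bliv,hfbh] add [bgwpa,ohu] -> 5 lines: yngd bgwpa ohu wsen grga
Hunk 4: at line 2 remove [ohu,wsen] add [vaxt,woppg] -> 5 lines: yngd bgwpa vaxt woppg grga
Hunk 5: at line 1 remove [vaxt] add [kggj,ado] -> 6 lines: yngd bgwpa kggj ado woppg grga
Hunk 6: at line 1 remove [kggj,ado] add [diwfh] -> 5 lines: yngd bgwpa diwfh woppg grga
Hunk 7: at line 1 remove [diwfh] add [uqio] -> 5 lines: yngd bgwpa uqio woppg grga
Final line count: 5

Answer: 5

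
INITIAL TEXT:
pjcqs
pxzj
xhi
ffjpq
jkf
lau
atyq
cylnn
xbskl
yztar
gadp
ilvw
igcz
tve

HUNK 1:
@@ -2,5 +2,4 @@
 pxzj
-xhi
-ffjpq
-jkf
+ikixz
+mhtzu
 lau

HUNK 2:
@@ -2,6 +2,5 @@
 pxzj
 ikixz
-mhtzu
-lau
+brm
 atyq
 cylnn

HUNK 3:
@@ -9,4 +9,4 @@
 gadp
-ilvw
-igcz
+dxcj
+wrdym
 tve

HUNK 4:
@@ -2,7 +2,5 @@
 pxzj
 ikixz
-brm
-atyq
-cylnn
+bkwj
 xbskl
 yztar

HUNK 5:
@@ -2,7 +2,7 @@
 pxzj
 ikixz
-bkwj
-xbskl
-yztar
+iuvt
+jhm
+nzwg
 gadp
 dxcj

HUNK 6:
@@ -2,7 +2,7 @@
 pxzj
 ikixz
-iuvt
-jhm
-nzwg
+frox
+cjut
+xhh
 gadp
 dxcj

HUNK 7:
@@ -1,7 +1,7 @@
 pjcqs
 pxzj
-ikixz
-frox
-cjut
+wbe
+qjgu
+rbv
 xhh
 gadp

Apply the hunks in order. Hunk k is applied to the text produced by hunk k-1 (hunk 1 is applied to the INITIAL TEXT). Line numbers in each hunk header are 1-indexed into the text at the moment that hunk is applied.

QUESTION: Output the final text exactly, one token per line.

Hunk 1: at line 2 remove [xhi,ffjpq,jkf] add [ikixz,mhtzu] -> 13 lines: pjcqs pxzj ikixz mhtzu lau atyq cylnn xbskl yztar gadp ilvw igcz tve
Hunk 2: at line 2 remove [mhtzu,lau] add [brm] -> 12 lines: pjcqs pxzj ikixz brm atyq cylnn xbskl yztar gadp ilvw igcz tve
Hunk 3: at line 9 remove [ilvw,igcz] add [dxcj,wrdym] -> 12 lines: pjcqs pxzj ikixz brm atyq cylnn xbskl yztar gadp dxcj wrdym tve
Hunk 4: at line 2 remove [brm,atyq,cylnn] add [bkwj] -> 10 lines: pjcqs pxzj ikixz bkwj xbskl yztar gadp dxcj wrdym tve
Hunk 5: at line 2 remove [bkwj,xbskl,yztar] add [iuvt,jhm,nzwg] -> 10 lines: pjcqs pxzj ikixz iuvt jhm nzwg gadp dxcj wrdym tve
Hunk 6: at line 2 remove [iuvt,jhm,nzwg] add [frox,cjut,xhh] -> 10 lines: pjcqs pxzj ikixz frox cjut xhh gadp dxcj wrdym tve
Hunk 7: at line 1 remove [ikixz,frox,cjut] add [wbe,qjgu,rbv] -> 10 lines: pjcqs pxzj wbe qjgu rbv xhh gadp dxcj wrdym tve

Answer: pjcqs
pxzj
wbe
qjgu
rbv
xhh
gadp
dxcj
wrdym
tve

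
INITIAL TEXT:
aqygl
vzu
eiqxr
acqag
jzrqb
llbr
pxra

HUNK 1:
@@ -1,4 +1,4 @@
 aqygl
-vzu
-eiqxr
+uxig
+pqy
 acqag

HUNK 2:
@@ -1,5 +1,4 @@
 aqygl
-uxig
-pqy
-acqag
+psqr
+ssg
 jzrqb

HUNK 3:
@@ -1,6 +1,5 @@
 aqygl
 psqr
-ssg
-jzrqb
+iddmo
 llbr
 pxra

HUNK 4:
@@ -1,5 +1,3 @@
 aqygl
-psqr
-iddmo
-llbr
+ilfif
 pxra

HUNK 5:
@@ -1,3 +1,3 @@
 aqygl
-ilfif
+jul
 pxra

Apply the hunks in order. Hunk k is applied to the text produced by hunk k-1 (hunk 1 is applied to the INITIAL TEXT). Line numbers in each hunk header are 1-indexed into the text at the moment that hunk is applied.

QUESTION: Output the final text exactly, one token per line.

Hunk 1: at line 1 remove [vzu,eiqxr] add [uxig,pqy] -> 7 lines: aqygl uxig pqy acqag jzrqb llbr pxra
Hunk 2: at line 1 remove [uxig,pqy,acqag] add [psqr,ssg] -> 6 lines: aqygl psqr ssg jzrqb llbr pxra
Hunk 3: at line 1 remove [ssg,jzrqb] add [iddmo] -> 5 lines: aqygl psqr iddmo llbr pxra
Hunk 4: at line 1 remove [psqr,iddmo,llbr] add [ilfif] -> 3 lines: aqygl ilfif pxra
Hunk 5: at line 1 remove [ilfif] add [jul] -> 3 lines: aqygl jul pxra

Answer: aqygl
jul
pxra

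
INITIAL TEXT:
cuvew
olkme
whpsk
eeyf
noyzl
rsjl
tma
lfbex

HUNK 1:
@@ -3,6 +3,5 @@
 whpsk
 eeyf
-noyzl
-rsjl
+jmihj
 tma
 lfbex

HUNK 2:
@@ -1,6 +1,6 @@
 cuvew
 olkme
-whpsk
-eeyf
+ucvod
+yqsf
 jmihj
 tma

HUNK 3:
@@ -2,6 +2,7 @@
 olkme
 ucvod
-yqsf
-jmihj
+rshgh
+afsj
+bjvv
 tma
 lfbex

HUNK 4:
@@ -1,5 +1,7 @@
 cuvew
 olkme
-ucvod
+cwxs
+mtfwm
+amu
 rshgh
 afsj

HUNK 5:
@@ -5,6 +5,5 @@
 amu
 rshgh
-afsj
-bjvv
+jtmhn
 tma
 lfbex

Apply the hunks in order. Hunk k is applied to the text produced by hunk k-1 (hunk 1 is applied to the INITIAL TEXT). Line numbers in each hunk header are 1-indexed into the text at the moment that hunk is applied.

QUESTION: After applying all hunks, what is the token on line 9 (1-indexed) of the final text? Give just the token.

Hunk 1: at line 3 remove [noyzl,rsjl] add [jmihj] -> 7 lines: cuvew olkme whpsk eeyf jmihj tma lfbex
Hunk 2: at line 1 remove [whpsk,eeyf] add [ucvod,yqsf] -> 7 lines: cuvew olkme ucvod yqsf jmihj tma lfbex
Hunk 3: at line 2 remove [yqsf,jmihj] add [rshgh,afsj,bjvv] -> 8 lines: cuvew olkme ucvod rshgh afsj bjvv tma lfbex
Hunk 4: at line 1 remove [ucvod] add [cwxs,mtfwm,amu] -> 10 lines: cuvew olkme cwxs mtfwm amu rshgh afsj bjvv tma lfbex
Hunk 5: at line 5 remove [afsj,bjvv] add [jtmhn] -> 9 lines: cuvew olkme cwxs mtfwm amu rshgh jtmhn tma lfbex
Final line 9: lfbex

Answer: lfbex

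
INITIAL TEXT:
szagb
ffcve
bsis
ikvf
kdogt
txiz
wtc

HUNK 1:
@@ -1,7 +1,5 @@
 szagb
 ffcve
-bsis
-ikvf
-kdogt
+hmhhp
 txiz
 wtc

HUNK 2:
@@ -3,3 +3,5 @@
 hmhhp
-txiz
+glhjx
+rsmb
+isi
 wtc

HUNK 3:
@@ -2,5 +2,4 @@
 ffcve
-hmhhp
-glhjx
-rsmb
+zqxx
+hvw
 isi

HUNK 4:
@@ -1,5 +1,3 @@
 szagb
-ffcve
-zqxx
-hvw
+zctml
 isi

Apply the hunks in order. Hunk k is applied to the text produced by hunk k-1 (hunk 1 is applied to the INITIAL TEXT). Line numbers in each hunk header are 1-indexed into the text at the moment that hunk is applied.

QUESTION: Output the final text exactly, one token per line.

Answer: szagb
zctml
isi
wtc

Derivation:
Hunk 1: at line 1 remove [bsis,ikvf,kdogt] add [hmhhp] -> 5 lines: szagb ffcve hmhhp txiz wtc
Hunk 2: at line 3 remove [txiz] add [glhjx,rsmb,isi] -> 7 lines: szagb ffcve hmhhp glhjx rsmb isi wtc
Hunk 3: at line 2 remove [hmhhp,glhjx,rsmb] add [zqxx,hvw] -> 6 lines: szagb ffcve zqxx hvw isi wtc
Hunk 4: at line 1 remove [ffcve,zqxx,hvw] add [zctml] -> 4 lines: szagb zctml isi wtc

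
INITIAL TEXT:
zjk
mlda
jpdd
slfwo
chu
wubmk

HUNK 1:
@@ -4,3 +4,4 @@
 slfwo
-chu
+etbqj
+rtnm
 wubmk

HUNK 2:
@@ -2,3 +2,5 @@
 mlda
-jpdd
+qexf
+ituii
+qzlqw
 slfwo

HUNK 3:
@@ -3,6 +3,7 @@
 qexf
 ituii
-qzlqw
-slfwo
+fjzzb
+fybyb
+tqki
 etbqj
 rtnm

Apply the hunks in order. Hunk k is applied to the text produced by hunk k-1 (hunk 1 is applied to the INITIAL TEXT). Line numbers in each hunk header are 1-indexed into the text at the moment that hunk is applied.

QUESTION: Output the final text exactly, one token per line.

Hunk 1: at line 4 remove [chu] add [etbqj,rtnm] -> 7 lines: zjk mlda jpdd slfwo etbqj rtnm wubmk
Hunk 2: at line 2 remove [jpdd] add [qexf,ituii,qzlqw] -> 9 lines: zjk mlda qexf ituii qzlqw slfwo etbqj rtnm wubmk
Hunk 3: at line 3 remove [qzlqw,slfwo] add [fjzzb,fybyb,tqki] -> 10 lines: zjk mlda qexf ituii fjzzb fybyb tqki etbqj rtnm wubmk

Answer: zjk
mlda
qexf
ituii
fjzzb
fybyb
tqki
etbqj
rtnm
wubmk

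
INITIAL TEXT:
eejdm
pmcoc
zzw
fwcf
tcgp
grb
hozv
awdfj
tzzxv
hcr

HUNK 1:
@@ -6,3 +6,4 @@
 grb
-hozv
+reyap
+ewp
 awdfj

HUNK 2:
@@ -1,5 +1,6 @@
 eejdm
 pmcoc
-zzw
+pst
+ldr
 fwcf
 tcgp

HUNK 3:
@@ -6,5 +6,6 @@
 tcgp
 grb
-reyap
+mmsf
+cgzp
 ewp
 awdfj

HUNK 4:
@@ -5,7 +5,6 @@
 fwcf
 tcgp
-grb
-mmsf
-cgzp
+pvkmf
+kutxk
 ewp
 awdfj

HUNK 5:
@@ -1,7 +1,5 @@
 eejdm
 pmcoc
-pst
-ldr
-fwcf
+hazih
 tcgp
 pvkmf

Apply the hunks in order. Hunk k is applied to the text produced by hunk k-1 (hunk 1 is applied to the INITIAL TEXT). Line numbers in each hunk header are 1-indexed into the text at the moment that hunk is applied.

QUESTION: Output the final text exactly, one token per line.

Answer: eejdm
pmcoc
hazih
tcgp
pvkmf
kutxk
ewp
awdfj
tzzxv
hcr

Derivation:
Hunk 1: at line 6 remove [hozv] add [reyap,ewp] -> 11 lines: eejdm pmcoc zzw fwcf tcgp grb reyap ewp awdfj tzzxv hcr
Hunk 2: at line 1 remove [zzw] add [pst,ldr] -> 12 lines: eejdm pmcoc pst ldr fwcf tcgp grb reyap ewp awdfj tzzxv hcr
Hunk 3: at line 6 remove [reyap] add [mmsf,cgzp] -> 13 lines: eejdm pmcoc pst ldr fwcf tcgp grb mmsf cgzp ewp awdfj tzzxv hcr
Hunk 4: at line 5 remove [grb,mmsf,cgzp] add [pvkmf,kutxk] -> 12 lines: eejdm pmcoc pst ldr fwcf tcgp pvkmf kutxk ewp awdfj tzzxv hcr
Hunk 5: at line 1 remove [pst,ldr,fwcf] add [hazih] -> 10 lines: eejdm pmcoc hazih tcgp pvkmf kutxk ewp awdfj tzzxv hcr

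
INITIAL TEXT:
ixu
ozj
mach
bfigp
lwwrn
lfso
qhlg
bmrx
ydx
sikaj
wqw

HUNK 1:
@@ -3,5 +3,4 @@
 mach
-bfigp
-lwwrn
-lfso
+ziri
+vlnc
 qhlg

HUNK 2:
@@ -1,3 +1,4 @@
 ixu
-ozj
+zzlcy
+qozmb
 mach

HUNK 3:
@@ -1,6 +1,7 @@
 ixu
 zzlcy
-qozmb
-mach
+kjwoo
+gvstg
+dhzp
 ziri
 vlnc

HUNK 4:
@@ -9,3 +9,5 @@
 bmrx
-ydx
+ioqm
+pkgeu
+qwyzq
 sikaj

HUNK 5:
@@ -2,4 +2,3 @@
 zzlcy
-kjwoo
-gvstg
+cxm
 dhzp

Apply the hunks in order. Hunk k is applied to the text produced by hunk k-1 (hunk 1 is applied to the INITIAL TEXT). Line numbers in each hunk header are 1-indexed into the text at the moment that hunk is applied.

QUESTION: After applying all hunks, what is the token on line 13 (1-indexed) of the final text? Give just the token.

Hunk 1: at line 3 remove [bfigp,lwwrn,lfso] add [ziri,vlnc] -> 10 lines: ixu ozj mach ziri vlnc qhlg bmrx ydx sikaj wqw
Hunk 2: at line 1 remove [ozj] add [zzlcy,qozmb] -> 11 lines: ixu zzlcy qozmb mach ziri vlnc qhlg bmrx ydx sikaj wqw
Hunk 3: at line 1 remove [qozmb,mach] add [kjwoo,gvstg,dhzp] -> 12 lines: ixu zzlcy kjwoo gvstg dhzp ziri vlnc qhlg bmrx ydx sikaj wqw
Hunk 4: at line 9 remove [ydx] add [ioqm,pkgeu,qwyzq] -> 14 lines: ixu zzlcy kjwoo gvstg dhzp ziri vlnc qhlg bmrx ioqm pkgeu qwyzq sikaj wqw
Hunk 5: at line 2 remove [kjwoo,gvstg] add [cxm] -> 13 lines: ixu zzlcy cxm dhzp ziri vlnc qhlg bmrx ioqm pkgeu qwyzq sikaj wqw
Final line 13: wqw

Answer: wqw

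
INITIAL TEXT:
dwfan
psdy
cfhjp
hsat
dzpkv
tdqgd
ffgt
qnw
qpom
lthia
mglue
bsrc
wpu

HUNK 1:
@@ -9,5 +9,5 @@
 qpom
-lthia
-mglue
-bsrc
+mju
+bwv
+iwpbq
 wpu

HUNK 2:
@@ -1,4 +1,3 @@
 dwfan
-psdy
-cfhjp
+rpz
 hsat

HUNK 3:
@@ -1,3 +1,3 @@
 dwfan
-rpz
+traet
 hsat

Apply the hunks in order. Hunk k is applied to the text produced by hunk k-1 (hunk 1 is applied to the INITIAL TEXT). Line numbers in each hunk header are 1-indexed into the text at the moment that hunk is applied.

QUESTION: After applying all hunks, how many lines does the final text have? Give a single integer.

Hunk 1: at line 9 remove [lthia,mglue,bsrc] add [mju,bwv,iwpbq] -> 13 lines: dwfan psdy cfhjp hsat dzpkv tdqgd ffgt qnw qpom mju bwv iwpbq wpu
Hunk 2: at line 1 remove [psdy,cfhjp] add [rpz] -> 12 lines: dwfan rpz hsat dzpkv tdqgd ffgt qnw qpom mju bwv iwpbq wpu
Hunk 3: at line 1 remove [rpz] add [traet] -> 12 lines: dwfan traet hsat dzpkv tdqgd ffgt qnw qpom mju bwv iwpbq wpu
Final line count: 12

Answer: 12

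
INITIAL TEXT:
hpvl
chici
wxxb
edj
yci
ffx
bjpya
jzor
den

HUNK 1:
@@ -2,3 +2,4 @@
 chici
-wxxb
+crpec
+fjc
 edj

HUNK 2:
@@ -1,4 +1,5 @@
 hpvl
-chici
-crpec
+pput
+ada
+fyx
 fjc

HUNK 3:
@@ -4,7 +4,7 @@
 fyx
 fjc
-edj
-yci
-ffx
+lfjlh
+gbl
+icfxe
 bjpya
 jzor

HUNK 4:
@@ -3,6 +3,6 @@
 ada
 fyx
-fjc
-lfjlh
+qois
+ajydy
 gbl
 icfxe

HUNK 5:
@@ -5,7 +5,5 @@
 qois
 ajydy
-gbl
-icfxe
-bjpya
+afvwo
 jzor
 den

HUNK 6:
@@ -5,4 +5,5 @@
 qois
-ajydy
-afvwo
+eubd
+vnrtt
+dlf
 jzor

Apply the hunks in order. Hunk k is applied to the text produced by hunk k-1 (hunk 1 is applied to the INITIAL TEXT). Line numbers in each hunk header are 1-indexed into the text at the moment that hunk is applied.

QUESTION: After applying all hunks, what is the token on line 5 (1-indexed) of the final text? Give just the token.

Answer: qois

Derivation:
Hunk 1: at line 2 remove [wxxb] add [crpec,fjc] -> 10 lines: hpvl chici crpec fjc edj yci ffx bjpya jzor den
Hunk 2: at line 1 remove [chici,crpec] add [pput,ada,fyx] -> 11 lines: hpvl pput ada fyx fjc edj yci ffx bjpya jzor den
Hunk 3: at line 4 remove [edj,yci,ffx] add [lfjlh,gbl,icfxe] -> 11 lines: hpvl pput ada fyx fjc lfjlh gbl icfxe bjpya jzor den
Hunk 4: at line 3 remove [fjc,lfjlh] add [qois,ajydy] -> 11 lines: hpvl pput ada fyx qois ajydy gbl icfxe bjpya jzor den
Hunk 5: at line 5 remove [gbl,icfxe,bjpya] add [afvwo] -> 9 lines: hpvl pput ada fyx qois ajydy afvwo jzor den
Hunk 6: at line 5 remove [ajydy,afvwo] add [eubd,vnrtt,dlf] -> 10 lines: hpvl pput ada fyx qois eubd vnrtt dlf jzor den
Final line 5: qois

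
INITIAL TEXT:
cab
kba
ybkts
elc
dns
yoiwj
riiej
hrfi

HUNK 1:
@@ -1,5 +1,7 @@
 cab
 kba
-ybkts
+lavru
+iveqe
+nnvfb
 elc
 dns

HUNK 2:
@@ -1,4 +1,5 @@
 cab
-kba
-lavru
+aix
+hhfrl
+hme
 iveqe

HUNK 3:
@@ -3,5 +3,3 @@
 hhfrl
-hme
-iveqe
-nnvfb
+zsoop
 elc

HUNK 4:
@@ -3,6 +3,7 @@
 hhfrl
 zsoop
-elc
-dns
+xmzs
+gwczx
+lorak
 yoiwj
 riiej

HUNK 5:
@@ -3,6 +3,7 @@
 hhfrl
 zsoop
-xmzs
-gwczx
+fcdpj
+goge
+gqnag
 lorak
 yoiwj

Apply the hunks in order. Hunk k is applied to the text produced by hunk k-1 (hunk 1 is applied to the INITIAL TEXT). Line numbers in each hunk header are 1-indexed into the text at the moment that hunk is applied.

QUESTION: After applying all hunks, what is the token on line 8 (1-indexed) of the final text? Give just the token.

Answer: lorak

Derivation:
Hunk 1: at line 1 remove [ybkts] add [lavru,iveqe,nnvfb] -> 10 lines: cab kba lavru iveqe nnvfb elc dns yoiwj riiej hrfi
Hunk 2: at line 1 remove [kba,lavru] add [aix,hhfrl,hme] -> 11 lines: cab aix hhfrl hme iveqe nnvfb elc dns yoiwj riiej hrfi
Hunk 3: at line 3 remove [hme,iveqe,nnvfb] add [zsoop] -> 9 lines: cab aix hhfrl zsoop elc dns yoiwj riiej hrfi
Hunk 4: at line 3 remove [elc,dns] add [xmzs,gwczx,lorak] -> 10 lines: cab aix hhfrl zsoop xmzs gwczx lorak yoiwj riiej hrfi
Hunk 5: at line 3 remove [xmzs,gwczx] add [fcdpj,goge,gqnag] -> 11 lines: cab aix hhfrl zsoop fcdpj goge gqnag lorak yoiwj riiej hrfi
Final line 8: lorak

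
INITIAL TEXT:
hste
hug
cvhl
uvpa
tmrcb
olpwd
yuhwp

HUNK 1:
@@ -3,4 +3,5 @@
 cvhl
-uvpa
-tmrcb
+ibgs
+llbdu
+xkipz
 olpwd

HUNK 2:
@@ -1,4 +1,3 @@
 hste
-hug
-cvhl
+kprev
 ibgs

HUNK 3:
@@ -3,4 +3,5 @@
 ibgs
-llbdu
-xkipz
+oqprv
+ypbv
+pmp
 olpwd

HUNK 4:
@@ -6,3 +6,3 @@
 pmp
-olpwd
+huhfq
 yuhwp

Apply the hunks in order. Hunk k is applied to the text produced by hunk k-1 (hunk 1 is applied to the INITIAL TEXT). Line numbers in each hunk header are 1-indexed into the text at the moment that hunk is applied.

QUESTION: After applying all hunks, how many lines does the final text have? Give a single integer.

Answer: 8

Derivation:
Hunk 1: at line 3 remove [uvpa,tmrcb] add [ibgs,llbdu,xkipz] -> 8 lines: hste hug cvhl ibgs llbdu xkipz olpwd yuhwp
Hunk 2: at line 1 remove [hug,cvhl] add [kprev] -> 7 lines: hste kprev ibgs llbdu xkipz olpwd yuhwp
Hunk 3: at line 3 remove [llbdu,xkipz] add [oqprv,ypbv,pmp] -> 8 lines: hste kprev ibgs oqprv ypbv pmp olpwd yuhwp
Hunk 4: at line 6 remove [olpwd] add [huhfq] -> 8 lines: hste kprev ibgs oqprv ypbv pmp huhfq yuhwp
Final line count: 8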